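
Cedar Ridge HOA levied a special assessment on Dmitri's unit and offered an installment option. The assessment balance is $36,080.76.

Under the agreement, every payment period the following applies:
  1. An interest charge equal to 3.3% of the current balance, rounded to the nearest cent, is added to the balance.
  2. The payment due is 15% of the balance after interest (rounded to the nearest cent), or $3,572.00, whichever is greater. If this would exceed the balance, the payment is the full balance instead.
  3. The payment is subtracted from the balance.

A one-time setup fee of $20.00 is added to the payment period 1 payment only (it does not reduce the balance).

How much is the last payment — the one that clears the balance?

Payment period 1: $36,080.76 +$1,190.67 interest = $37,271.43; pay $5,590.71 (+ $20.00 fee) → $31,680.72
Payment period 2: $31,680.72 +$1,045.46 interest = $32,726.18; pay $4,908.93 → $27,817.25
Payment period 3: $27,817.25 +$917.97 interest = $28,735.22; pay $4,310.28 → $24,424.94
Payment period 4: $24,424.94 +$806.02 interest = $25,230.96; pay $3,784.64 → $21,446.32
Payment period 5: $21,446.32 +$707.73 interest = $22,154.05; pay $3,572.00 → $18,582.05
Payment period 6: $18,582.05 +$613.21 interest = $19,195.26; pay $3,572.00 → $15,623.26
Payment period 7: $15,623.26 +$515.57 interest = $16,138.83; pay $3,572.00 → $12,566.83
Payment period 8: $12,566.83 +$414.71 interest = $12,981.54; pay $3,572.00 → $9,409.54
Payment period 9: $9,409.54 +$310.51 interest = $9,720.05; pay $3,572.00 → $6,148.05
Payment period 10: $6,148.05 +$202.89 interest = $6,350.94; pay $3,572.00 → $2,778.94
Payment period 11: $2,778.94 +$91.71 interest = $2,870.65; pay $2,870.65 → $0.00

$2,870.65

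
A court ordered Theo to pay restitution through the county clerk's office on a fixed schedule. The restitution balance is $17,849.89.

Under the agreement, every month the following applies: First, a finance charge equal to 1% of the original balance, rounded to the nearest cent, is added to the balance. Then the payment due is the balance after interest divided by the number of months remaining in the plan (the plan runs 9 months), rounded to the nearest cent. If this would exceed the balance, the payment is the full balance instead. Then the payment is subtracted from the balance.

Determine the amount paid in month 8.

Month 1: $17,849.89 +$178.50 interest = $18,028.39; pay $2,003.15 → $16,025.24
Month 2: $16,025.24 +$178.50 interest = $16,203.74; pay $2,025.47 → $14,178.27
Month 3: $14,178.27 +$178.50 interest = $14,356.77; pay $2,050.97 → $12,305.80
Month 4: $12,305.80 +$178.50 interest = $12,484.30; pay $2,080.72 → $10,403.58
Month 5: $10,403.58 +$178.50 interest = $10,582.08; pay $2,116.42 → $8,465.66
Month 6: $8,465.66 +$178.50 interest = $8,644.16; pay $2,161.04 → $6,483.12
Month 7: $6,483.12 +$178.50 interest = $6,661.62; pay $2,220.54 → $4,441.08
Month 8: $4,441.08 +$178.50 interest = $4,619.58; pay $2,309.79 → $2,309.79

$2,309.79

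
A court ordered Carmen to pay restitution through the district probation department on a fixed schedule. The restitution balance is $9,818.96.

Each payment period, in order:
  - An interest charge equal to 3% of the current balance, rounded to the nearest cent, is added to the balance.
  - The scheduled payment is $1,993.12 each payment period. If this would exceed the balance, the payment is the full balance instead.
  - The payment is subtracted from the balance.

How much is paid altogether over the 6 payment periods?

Payment period 1: opening $9,818.96; interest $294.57 → $10,113.53; payment $1,993.12; balance $8,120.41
Payment period 2: opening $8,120.41; interest $243.61 → $8,364.02; payment $1,993.12; balance $6,370.90
Payment period 3: opening $6,370.90; interest $191.13 → $6,562.03; payment $1,993.12; balance $4,568.91
Payment period 4: opening $4,568.91; interest $137.07 → $4,705.98; payment $1,993.12; balance $2,712.86
Payment period 5: opening $2,712.86; interest $81.39 → $2,794.25; payment $1,993.12; balance $801.13
Payment period 6: opening $801.13; interest $24.03 → $825.16; payment $825.16; balance $0.00
Total paid: $10,790.76

$10,790.76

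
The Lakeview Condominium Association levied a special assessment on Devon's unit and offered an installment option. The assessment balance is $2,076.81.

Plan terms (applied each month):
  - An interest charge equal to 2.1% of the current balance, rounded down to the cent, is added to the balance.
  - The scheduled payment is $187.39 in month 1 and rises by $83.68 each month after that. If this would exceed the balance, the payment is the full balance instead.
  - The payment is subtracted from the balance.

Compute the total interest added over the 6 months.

$179.37

Month 1: $2,076.81 +$43.61 interest = $2,120.42; pay $187.39 → $1,933.03
Month 2: $1,933.03 +$40.59 interest = $1,973.62; pay $271.07 → $1,702.55
Month 3: $1,702.55 +$35.75 interest = $1,738.30; pay $354.75 → $1,383.55
Month 4: $1,383.55 +$29.05 interest = $1,412.60; pay $438.43 → $974.17
Month 5: $974.17 +$20.45 interest = $994.62; pay $522.11 → $472.51
Month 6: $472.51 +$9.92 interest = $482.43; pay $482.43 → $0.00
Total interest: $43.61 + $40.59 + $35.75 + $29.05 + $20.45 + $9.92 = $179.37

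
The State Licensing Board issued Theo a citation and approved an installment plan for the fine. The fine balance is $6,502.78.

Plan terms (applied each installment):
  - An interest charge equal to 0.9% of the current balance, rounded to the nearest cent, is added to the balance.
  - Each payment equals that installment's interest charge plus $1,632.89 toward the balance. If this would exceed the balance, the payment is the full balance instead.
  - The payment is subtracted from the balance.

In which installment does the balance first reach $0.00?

4

Installment 1: $6,502.78 +$58.53 interest = $6,561.31; pay $1,691.42 → $4,869.89
Installment 2: $4,869.89 +$43.83 interest = $4,913.72; pay $1,676.72 → $3,237.00
Installment 3: $3,237.00 +$29.13 interest = $3,266.13; pay $1,662.02 → $1,604.11
Installment 4: $1,604.11 +$14.44 interest = $1,618.55; pay $1,618.55 → $0.00
Balance reaches $0.00 in installment 4.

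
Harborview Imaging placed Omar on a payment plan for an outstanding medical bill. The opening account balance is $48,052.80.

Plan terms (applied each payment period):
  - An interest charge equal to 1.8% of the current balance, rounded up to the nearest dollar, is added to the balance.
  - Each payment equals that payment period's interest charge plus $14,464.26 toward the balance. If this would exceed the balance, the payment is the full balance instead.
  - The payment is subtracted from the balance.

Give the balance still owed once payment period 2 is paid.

$19,124.28

Payment period 1: opening $48,052.80; interest $865.00 → $48,917.80; payment $15,329.26; balance $33,588.54
Payment period 2: opening $33,588.54; interest $605.00 → $34,193.54; payment $15,069.26; balance $19,124.28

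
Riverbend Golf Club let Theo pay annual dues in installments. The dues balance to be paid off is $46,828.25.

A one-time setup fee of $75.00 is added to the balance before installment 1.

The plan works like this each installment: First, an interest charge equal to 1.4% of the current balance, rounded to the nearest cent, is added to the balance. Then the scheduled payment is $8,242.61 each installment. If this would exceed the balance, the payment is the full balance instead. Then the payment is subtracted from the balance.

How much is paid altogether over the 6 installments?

$49,220.02

# | Opening | Interest | Payment | End bal
1 | $46,903.25 | $656.65 | $8,242.61 | $39,317.29
2 | $39,317.29 | $550.44 | $8,242.61 | $31,625.12
3 | $31,625.12 | $442.75 | $8,242.61 | $23,825.26
4 | $23,825.26 | $333.55 | $8,242.61 | $15,916.20
5 | $15,916.20 | $222.83 | $8,242.61 | $7,896.42
6 | $7,896.42 | $110.55 | $8,006.97 | $0.00
Total paid: $49,220.02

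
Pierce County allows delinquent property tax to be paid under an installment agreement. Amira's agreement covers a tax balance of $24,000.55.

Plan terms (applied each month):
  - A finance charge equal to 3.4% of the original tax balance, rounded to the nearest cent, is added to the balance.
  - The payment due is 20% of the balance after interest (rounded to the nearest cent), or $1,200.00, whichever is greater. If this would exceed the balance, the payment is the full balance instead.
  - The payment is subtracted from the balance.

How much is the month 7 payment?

Month 1: $24,000.55 +$816.02 interest = $24,816.57; pay $4,963.31 → $19,853.26
Month 2: $19,853.26 +$816.02 interest = $20,669.28; pay $4,133.86 → $16,535.42
Month 3: $16,535.42 +$816.02 interest = $17,351.44; pay $3,470.29 → $13,881.15
Month 4: $13,881.15 +$816.02 interest = $14,697.17; pay $2,939.43 → $11,757.74
Month 5: $11,757.74 +$816.02 interest = $12,573.76; pay $2,514.75 → $10,059.01
Month 6: $10,059.01 +$816.02 interest = $10,875.03; pay $2,175.01 → $8,700.02
Month 7: $8,700.02 +$816.02 interest = $9,516.04; pay $1,903.21 → $7,612.83

$1,903.21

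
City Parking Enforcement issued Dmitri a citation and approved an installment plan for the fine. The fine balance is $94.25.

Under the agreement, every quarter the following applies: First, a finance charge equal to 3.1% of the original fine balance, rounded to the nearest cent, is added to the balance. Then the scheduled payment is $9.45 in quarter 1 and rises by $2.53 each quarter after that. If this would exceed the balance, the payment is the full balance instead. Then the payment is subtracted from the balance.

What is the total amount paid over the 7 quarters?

$114.69

# | Opening | Interest | Payment | End bal
1 | $94.25 | $2.92 | $9.45 | $87.72
2 | $87.72 | $2.92 | $11.98 | $78.66
3 | $78.66 | $2.92 | $14.51 | $67.07
4 | $67.07 | $2.92 | $17.04 | $52.95
5 | $52.95 | $2.92 | $19.57 | $36.30
6 | $36.30 | $2.92 | $22.10 | $17.12
7 | $17.12 | $2.92 | $20.04 | $0.00
Total paid: $114.69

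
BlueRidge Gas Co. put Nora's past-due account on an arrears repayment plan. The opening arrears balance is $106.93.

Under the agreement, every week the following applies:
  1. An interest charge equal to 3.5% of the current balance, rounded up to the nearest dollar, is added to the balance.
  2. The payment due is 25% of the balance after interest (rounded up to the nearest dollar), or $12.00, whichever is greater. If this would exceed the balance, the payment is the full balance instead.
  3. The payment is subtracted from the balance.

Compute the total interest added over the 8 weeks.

Week 1: opening $106.93; interest $4.00 → $110.93; payment $28.00; balance $82.93
Week 2: opening $82.93; interest $3.00 → $85.93; payment $22.00; balance $63.93
Week 3: opening $63.93; interest $3.00 → $66.93; payment $17.00; balance $49.93
Week 4: opening $49.93; interest $2.00 → $51.93; payment $13.00; balance $38.93
Week 5: opening $38.93; interest $2.00 → $40.93; payment $12.00; balance $28.93
Week 6: opening $28.93; interest $2.00 → $30.93; payment $12.00; balance $18.93
Week 7: opening $18.93; interest $1.00 → $19.93; payment $12.00; balance $7.93
Week 8: opening $7.93; interest $1.00 → $8.93; payment $8.93; balance $0.00
Total interest: $4.00 + $3.00 + $3.00 + $2.00 + $2.00 + $2.00 + $1.00 + $1.00 = $18.00

$18.00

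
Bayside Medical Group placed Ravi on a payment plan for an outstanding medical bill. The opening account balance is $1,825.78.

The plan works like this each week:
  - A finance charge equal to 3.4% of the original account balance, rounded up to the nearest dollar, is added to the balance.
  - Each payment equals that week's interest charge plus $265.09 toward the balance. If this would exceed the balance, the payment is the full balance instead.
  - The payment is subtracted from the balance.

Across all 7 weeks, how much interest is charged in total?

Week 1: $1,825.78 +$63.00 interest = $1,888.78; pay $328.09 → $1,560.69
Week 2: $1,560.69 +$63.00 interest = $1,623.69; pay $328.09 → $1,295.60
Week 3: $1,295.60 +$63.00 interest = $1,358.60; pay $328.09 → $1,030.51
Week 4: $1,030.51 +$63.00 interest = $1,093.51; pay $328.09 → $765.42
Week 5: $765.42 +$63.00 interest = $828.42; pay $328.09 → $500.33
Week 6: $500.33 +$63.00 interest = $563.33; pay $328.09 → $235.24
Week 7: $235.24 +$63.00 interest = $298.24; pay $298.24 → $0.00
Total interest: $63.00 + $63.00 + $63.00 + $63.00 + $63.00 + $63.00 + $63.00 = $441.00

$441.00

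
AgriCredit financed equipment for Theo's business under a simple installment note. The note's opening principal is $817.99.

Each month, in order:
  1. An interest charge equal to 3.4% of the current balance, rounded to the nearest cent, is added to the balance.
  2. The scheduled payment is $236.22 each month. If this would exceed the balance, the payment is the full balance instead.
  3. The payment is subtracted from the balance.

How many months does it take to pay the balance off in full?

4

Month 1: $817.99 +$27.81 interest = $845.80; pay $236.22 → $609.58
Month 2: $609.58 +$20.73 interest = $630.31; pay $236.22 → $394.09
Month 3: $394.09 +$13.40 interest = $407.49; pay $236.22 → $171.27
Month 4: $171.27 +$5.82 interest = $177.09; pay $177.09 → $0.00
Balance reaches $0.00 in month 4.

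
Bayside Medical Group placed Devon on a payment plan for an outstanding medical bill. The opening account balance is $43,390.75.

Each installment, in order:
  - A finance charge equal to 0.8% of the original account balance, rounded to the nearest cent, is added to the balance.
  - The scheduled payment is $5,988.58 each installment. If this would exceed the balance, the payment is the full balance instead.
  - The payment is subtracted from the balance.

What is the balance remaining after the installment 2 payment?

$32,107.85

Installment 1: opening $43,390.75; interest $347.13 → $43,737.88; payment $5,988.58; balance $37,749.30
Installment 2: opening $37,749.30; interest $347.13 → $38,096.43; payment $5,988.58; balance $32,107.85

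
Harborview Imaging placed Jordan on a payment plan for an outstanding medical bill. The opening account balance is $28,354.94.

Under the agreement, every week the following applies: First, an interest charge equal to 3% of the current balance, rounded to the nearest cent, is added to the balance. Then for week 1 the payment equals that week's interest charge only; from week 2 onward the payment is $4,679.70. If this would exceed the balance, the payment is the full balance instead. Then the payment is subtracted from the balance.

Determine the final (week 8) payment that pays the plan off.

$3,694.68

Week 1: $28,354.94 +$850.65 interest = $29,205.59; pay $850.65 → $28,354.94
Week 2: $28,354.94 +$850.65 interest = $29,205.59; pay $4,679.70 → $24,525.89
Week 3: $24,525.89 +$735.78 interest = $25,261.67; pay $4,679.70 → $20,581.97
Week 4: $20,581.97 +$617.46 interest = $21,199.43; pay $4,679.70 → $16,519.73
Week 5: $16,519.73 +$495.59 interest = $17,015.32; pay $4,679.70 → $12,335.62
Week 6: $12,335.62 +$370.07 interest = $12,705.69; pay $4,679.70 → $8,025.99
Week 7: $8,025.99 +$240.78 interest = $8,266.77; pay $4,679.70 → $3,587.07
Week 8: $3,587.07 +$107.61 interest = $3,694.68; pay $3,694.68 → $0.00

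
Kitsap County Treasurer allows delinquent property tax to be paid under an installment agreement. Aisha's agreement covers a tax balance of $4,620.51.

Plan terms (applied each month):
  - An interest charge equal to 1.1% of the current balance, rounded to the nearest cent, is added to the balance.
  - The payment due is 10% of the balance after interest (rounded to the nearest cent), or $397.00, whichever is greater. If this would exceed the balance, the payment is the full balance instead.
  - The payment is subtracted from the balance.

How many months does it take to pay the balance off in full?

13

Month 1: opening $4,620.51; interest $50.83 → $4,671.34; payment $467.13; balance $4,204.21
Month 2: opening $4,204.21; interest $46.25 → $4,250.46; payment $425.05; balance $3,825.41
Month 3: opening $3,825.41; interest $42.08 → $3,867.49; payment $397.00; balance $3,470.49
Month 4: opening $3,470.49; interest $38.18 → $3,508.67; payment $397.00; balance $3,111.67
Month 5: opening $3,111.67; interest $34.23 → $3,145.90; payment $397.00; balance $2,748.90
Month 6: opening $2,748.90; interest $30.24 → $2,779.14; payment $397.00; balance $2,382.14
Month 7: opening $2,382.14; interest $26.20 → $2,408.34; payment $397.00; balance $2,011.34
Month 8: opening $2,011.34; interest $22.12 → $2,033.46; payment $397.00; balance $1,636.46
Month 9: opening $1,636.46; interest $18.00 → $1,654.46; payment $397.00; balance $1,257.46
Month 10: opening $1,257.46; interest $13.83 → $1,271.29; payment $397.00; balance $874.29
Month 11: opening $874.29; interest $9.62 → $883.91; payment $397.00; balance $486.91
Month 12: opening $486.91; interest $5.36 → $492.27; payment $397.00; balance $95.27
Month 13: opening $95.27; interest $1.05 → $96.32; payment $96.32; balance $0.00
Balance reaches $0.00 in month 13.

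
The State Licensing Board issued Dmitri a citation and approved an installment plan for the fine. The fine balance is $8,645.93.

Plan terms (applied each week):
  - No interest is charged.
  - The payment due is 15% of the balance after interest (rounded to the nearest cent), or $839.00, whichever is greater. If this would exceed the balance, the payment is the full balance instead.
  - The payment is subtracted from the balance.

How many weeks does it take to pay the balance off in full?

10

Week 1: opening $8,645.93; payment $1,296.89; balance $7,349.04
Week 2: opening $7,349.04; payment $1,102.36; balance $6,246.68
Week 3: opening $6,246.68; payment $937.00; balance $5,309.68
Week 4: opening $5,309.68; payment $839.00; balance $4,470.68
Week 5: opening $4,470.68; payment $839.00; balance $3,631.68
Week 6: opening $3,631.68; payment $839.00; balance $2,792.68
Week 7: opening $2,792.68; payment $839.00; balance $1,953.68
Week 8: opening $1,953.68; payment $839.00; balance $1,114.68
Week 9: opening $1,114.68; payment $839.00; balance $275.68
Week 10: opening $275.68; payment $275.68; balance $0.00
Balance reaches $0.00 in week 10.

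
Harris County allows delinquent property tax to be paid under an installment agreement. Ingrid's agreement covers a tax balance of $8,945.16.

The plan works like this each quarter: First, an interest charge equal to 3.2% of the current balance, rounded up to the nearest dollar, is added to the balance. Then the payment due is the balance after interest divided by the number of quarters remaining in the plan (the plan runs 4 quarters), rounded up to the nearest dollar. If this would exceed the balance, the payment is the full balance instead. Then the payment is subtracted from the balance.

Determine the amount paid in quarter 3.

$2,459.00

Quarter 1: $8,945.16 +$287.00 interest = $9,232.16; pay $2,309.00 → $6,923.16
Quarter 2: $6,923.16 +$222.00 interest = $7,145.16; pay $2,382.00 → $4,763.16
Quarter 3: $4,763.16 +$153.00 interest = $4,916.16; pay $2,459.00 → $2,457.16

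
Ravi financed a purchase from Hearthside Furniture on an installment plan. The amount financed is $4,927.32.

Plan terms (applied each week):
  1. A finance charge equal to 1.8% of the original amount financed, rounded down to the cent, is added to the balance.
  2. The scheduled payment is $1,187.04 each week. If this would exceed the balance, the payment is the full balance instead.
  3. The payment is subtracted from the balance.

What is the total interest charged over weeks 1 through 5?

Week 1: $4,927.32 +$88.69 interest = $5,016.01; pay $1,187.04 → $3,828.97
Week 2: $3,828.97 +$88.69 interest = $3,917.66; pay $1,187.04 → $2,730.62
Week 3: $2,730.62 +$88.69 interest = $2,819.31; pay $1,187.04 → $1,632.27
Week 4: $1,632.27 +$88.69 interest = $1,720.96; pay $1,187.04 → $533.92
Week 5: $533.92 +$88.69 interest = $622.61; pay $622.61 → $0.00
Total interest: $88.69 + $88.69 + $88.69 + $88.69 + $88.69 = $443.45

$443.45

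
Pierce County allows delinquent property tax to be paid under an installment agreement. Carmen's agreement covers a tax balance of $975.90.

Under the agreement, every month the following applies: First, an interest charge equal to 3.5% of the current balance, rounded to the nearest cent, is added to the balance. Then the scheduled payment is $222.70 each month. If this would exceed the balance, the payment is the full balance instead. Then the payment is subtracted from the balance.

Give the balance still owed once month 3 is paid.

Month 1: $975.90 +$34.16 interest = $1,010.06; pay $222.70 → $787.36
Month 2: $787.36 +$27.56 interest = $814.92; pay $222.70 → $592.22
Month 3: $592.22 +$20.73 interest = $612.95; pay $222.70 → $390.25

$390.25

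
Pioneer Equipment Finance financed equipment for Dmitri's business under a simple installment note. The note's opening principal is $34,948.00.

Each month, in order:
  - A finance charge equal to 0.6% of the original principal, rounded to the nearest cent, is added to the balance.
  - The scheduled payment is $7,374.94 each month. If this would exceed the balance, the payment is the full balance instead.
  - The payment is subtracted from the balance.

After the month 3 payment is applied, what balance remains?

$13,452.25

Month 1: $34,948.00 +$209.69 interest = $35,157.69; pay $7,374.94 → $27,782.75
Month 2: $27,782.75 +$209.69 interest = $27,992.44; pay $7,374.94 → $20,617.50
Month 3: $20,617.50 +$209.69 interest = $20,827.19; pay $7,374.94 → $13,452.25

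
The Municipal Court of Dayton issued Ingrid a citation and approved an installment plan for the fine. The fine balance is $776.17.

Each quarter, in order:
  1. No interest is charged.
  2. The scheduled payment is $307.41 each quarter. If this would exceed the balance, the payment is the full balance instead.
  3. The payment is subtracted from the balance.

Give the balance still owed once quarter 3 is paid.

$0.00

Quarter 1: opening $776.17; payment $307.41; balance $468.76
Quarter 2: opening $468.76; payment $307.41; balance $161.35
Quarter 3: opening $161.35; payment $161.35; balance $0.00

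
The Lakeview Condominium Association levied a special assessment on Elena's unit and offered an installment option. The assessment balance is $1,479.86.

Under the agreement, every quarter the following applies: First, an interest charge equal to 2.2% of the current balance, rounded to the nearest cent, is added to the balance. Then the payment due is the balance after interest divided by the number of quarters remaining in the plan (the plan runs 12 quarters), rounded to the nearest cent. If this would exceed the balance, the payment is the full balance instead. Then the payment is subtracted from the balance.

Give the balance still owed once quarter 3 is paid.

$1,184.77

Quarter 1: $1,479.86 +$32.56 interest = $1,512.42; pay $126.04 → $1,386.38
Quarter 2: $1,386.38 +$30.50 interest = $1,416.88; pay $128.81 → $1,288.07
Quarter 3: $1,288.07 +$28.34 interest = $1,316.41; pay $131.64 → $1,184.77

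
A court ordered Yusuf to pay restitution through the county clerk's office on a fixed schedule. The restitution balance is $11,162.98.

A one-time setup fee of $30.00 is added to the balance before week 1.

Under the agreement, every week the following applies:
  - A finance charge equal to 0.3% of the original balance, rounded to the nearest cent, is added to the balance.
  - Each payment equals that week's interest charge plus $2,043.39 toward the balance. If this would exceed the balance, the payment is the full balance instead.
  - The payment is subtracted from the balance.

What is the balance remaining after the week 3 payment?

$5,062.81

Week 1: $11,192.98 +$33.49 interest = $11,226.47; pay $2,076.88 → $9,149.59
Week 2: $9,149.59 +$33.49 interest = $9,183.08; pay $2,076.88 → $7,106.20
Week 3: $7,106.20 +$33.49 interest = $7,139.69; pay $2,076.88 → $5,062.81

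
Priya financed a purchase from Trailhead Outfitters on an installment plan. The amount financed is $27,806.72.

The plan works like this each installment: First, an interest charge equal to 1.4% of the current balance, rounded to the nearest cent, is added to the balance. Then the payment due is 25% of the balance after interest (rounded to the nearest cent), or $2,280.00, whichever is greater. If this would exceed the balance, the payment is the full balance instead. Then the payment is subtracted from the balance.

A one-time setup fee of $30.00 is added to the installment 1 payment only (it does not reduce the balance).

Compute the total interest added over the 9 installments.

$1,423.16

Installment 1: opening $27,806.72; interest $389.29 → $28,196.01; payment $7,049.00 (+ $30.00 fee); balance $21,147.01
Installment 2: opening $21,147.01; interest $296.06 → $21,443.07; payment $5,360.77; balance $16,082.30
Installment 3: opening $16,082.30; interest $225.15 → $16,307.45; payment $4,076.86; balance $12,230.59
Installment 4: opening $12,230.59; interest $171.23 → $12,401.82; payment $3,100.46; balance $9,301.36
Installment 5: opening $9,301.36; interest $130.22 → $9,431.58; payment $2,357.90; balance $7,073.68
Installment 6: opening $7,073.68; interest $99.03 → $7,172.71; payment $2,280.00; balance $4,892.71
Installment 7: opening $4,892.71; interest $68.50 → $4,961.21; payment $2,280.00; balance $2,681.21
Installment 8: opening $2,681.21; interest $37.54 → $2,718.75; payment $2,280.00; balance $438.75
Installment 9: opening $438.75; interest $6.14 → $444.89; payment $444.89; balance $0.00
Total interest: $389.29 + $296.06 + $225.15 + $171.23 + $130.22 + $99.03 + $68.50 + $37.54 + $6.14 = $1,423.16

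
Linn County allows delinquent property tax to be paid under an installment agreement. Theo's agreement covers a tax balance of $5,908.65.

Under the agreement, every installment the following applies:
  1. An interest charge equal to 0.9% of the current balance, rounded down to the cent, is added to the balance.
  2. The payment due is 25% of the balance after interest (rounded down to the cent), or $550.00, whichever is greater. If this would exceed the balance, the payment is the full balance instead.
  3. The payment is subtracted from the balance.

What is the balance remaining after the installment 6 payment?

Installment 1: $5,908.65 +$53.17 interest = $5,961.82; pay $1,490.45 → $4,471.37
Installment 2: $4,471.37 +$40.24 interest = $4,511.61; pay $1,127.90 → $3,383.71
Installment 3: $3,383.71 +$30.45 interest = $3,414.16; pay $853.54 → $2,560.62
Installment 4: $2,560.62 +$23.04 interest = $2,583.66; pay $645.91 → $1,937.75
Installment 5: $1,937.75 +$17.43 interest = $1,955.18; pay $550.00 → $1,405.18
Installment 6: $1,405.18 +$12.64 interest = $1,417.82; pay $550.00 → $867.82

$867.82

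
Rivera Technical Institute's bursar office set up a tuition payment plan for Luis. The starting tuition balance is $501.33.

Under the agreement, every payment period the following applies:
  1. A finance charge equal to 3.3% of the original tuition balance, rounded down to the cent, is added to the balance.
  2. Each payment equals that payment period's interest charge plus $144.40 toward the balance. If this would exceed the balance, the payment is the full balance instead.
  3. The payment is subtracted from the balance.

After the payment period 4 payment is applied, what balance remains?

$0.00

Payment period 1: opening $501.33; interest $16.54 → $517.87; payment $160.94; balance $356.93
Payment period 2: opening $356.93; interest $16.54 → $373.47; payment $160.94; balance $212.53
Payment period 3: opening $212.53; interest $16.54 → $229.07; payment $160.94; balance $68.13
Payment period 4: opening $68.13; interest $16.54 → $84.67; payment $84.67; balance $0.00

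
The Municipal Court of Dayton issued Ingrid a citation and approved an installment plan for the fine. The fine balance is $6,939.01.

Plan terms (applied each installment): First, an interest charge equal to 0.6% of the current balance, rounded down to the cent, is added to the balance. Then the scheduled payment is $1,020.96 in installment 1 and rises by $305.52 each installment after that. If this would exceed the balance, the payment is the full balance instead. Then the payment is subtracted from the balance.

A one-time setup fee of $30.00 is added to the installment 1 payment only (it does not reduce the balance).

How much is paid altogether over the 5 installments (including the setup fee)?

$7,099.65

Installment 1: opening $6,939.01; interest $41.63 → $6,980.64; payment $1,020.96 (+ $30.00 fee); balance $5,959.68
Installment 2: opening $5,959.68; interest $35.75 → $5,995.43; payment $1,326.48; balance $4,668.95
Installment 3: opening $4,668.95; interest $28.01 → $4,696.96; payment $1,632.00; balance $3,064.96
Installment 4: opening $3,064.96; interest $18.38 → $3,083.34; payment $1,937.52; balance $1,145.82
Installment 5: opening $1,145.82; interest $6.87 → $1,152.69; payment $1,152.69; balance $0.00
Total paid: $7,099.65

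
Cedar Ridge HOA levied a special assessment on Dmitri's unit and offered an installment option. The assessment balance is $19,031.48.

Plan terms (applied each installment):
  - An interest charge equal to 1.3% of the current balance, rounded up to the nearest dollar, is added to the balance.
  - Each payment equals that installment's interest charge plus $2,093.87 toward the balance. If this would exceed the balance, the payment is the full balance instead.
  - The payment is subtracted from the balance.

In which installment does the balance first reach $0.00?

10

Installment 1: opening $19,031.48; interest $248.00 → $19,279.48; payment $2,341.87; balance $16,937.61
Installment 2: opening $16,937.61; interest $221.00 → $17,158.61; payment $2,314.87; balance $14,843.74
Installment 3: opening $14,843.74; interest $193.00 → $15,036.74; payment $2,286.87; balance $12,749.87
Installment 4: opening $12,749.87; interest $166.00 → $12,915.87; payment $2,259.87; balance $10,656.00
Installment 5: opening $10,656.00; interest $139.00 → $10,795.00; payment $2,232.87; balance $8,562.13
Installment 6: opening $8,562.13; interest $112.00 → $8,674.13; payment $2,205.87; balance $6,468.26
Installment 7: opening $6,468.26; interest $85.00 → $6,553.26; payment $2,178.87; balance $4,374.39
Installment 8: opening $4,374.39; interest $57.00 → $4,431.39; payment $2,150.87; balance $2,280.52
Installment 9: opening $2,280.52; interest $30.00 → $2,310.52; payment $2,123.87; balance $186.65
Installment 10: opening $186.65; interest $3.00 → $189.65; payment $189.65; balance $0.00
Balance reaches $0.00 in installment 10.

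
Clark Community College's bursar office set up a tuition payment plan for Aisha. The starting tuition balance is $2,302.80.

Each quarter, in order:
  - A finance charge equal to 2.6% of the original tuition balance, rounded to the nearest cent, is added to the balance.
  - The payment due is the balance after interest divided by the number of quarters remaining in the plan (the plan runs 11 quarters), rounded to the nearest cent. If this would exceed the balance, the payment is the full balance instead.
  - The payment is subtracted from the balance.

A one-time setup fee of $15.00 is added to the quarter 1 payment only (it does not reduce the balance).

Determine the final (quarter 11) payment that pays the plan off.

$390.14

# | Opening | Interest | Payment | Fee | End bal
1 | $2,302.80 | $59.87 | $214.79 | $15.00 | $2,147.88
2 | $2,147.88 | $59.87 | $220.78 | — | $1,986.97
3 | $1,986.97 | $59.87 | $227.43 | — | $1,819.41
4 | $1,819.41 | $59.87 | $234.91 | — | $1,644.37
5 | $1,644.37 | $59.87 | $243.46 | — | $1,460.78
6 | $1,460.78 | $59.87 | $253.44 | — | $1,267.21
7 | $1,267.21 | $59.87 | $265.42 | — | $1,061.66
8 | $1,061.66 | $59.87 | $280.38 | — | $841.15
9 | $841.15 | $59.87 | $300.34 | — | $600.68
10 | $600.68 | $59.87 | $330.28 | — | $330.27
11 | $330.27 | $59.87 | $390.14 | — | $0.00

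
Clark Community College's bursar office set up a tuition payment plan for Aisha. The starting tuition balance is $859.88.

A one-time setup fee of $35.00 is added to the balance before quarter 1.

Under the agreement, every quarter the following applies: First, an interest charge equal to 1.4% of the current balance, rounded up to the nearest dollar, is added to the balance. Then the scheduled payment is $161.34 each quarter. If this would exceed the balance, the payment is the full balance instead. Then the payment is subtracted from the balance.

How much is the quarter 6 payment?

# | Opening | Interest | Payment | End bal
1 | $894.88 | $13.00 | $161.34 | $746.54
2 | $746.54 | $11.00 | $161.34 | $596.20
3 | $596.20 | $9.00 | $161.34 | $443.86
4 | $443.86 | $7.00 | $161.34 | $289.52
5 | $289.52 | $5.00 | $161.34 | $133.18
6 | $133.18 | $2.00 | $135.18 | $0.00

$135.18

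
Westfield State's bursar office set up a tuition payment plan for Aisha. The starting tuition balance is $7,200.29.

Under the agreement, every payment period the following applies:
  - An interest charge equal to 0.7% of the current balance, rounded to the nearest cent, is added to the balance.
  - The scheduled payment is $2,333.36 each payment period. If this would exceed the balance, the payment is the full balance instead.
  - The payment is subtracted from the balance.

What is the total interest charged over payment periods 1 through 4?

Payment period 1: opening $7,200.29; interest $50.40 → $7,250.69; payment $2,333.36; balance $4,917.33
Payment period 2: opening $4,917.33; interest $34.42 → $4,951.75; payment $2,333.36; balance $2,618.39
Payment period 3: opening $2,618.39; interest $18.33 → $2,636.72; payment $2,333.36; balance $303.36
Payment period 4: opening $303.36; interest $2.12 → $305.48; payment $305.48; balance $0.00
Total interest: $50.40 + $34.42 + $18.33 + $2.12 = $105.27

$105.27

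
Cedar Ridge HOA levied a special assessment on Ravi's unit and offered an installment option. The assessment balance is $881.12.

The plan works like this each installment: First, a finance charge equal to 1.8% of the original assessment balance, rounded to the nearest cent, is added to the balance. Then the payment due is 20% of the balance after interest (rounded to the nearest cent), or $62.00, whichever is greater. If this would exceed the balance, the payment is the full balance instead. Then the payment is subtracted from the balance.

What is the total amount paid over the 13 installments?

$1,087.30

Installment 1: opening $881.12; interest $15.86 → $896.98; payment $179.40; balance $717.58
Installment 2: opening $717.58; interest $15.86 → $733.44; payment $146.69; balance $586.75
Installment 3: opening $586.75; interest $15.86 → $602.61; payment $120.52; balance $482.09
Installment 4: opening $482.09; interest $15.86 → $497.95; payment $99.59; balance $398.36
Installment 5: opening $398.36; interest $15.86 → $414.22; payment $82.84; balance $331.38
Installment 6: opening $331.38; interest $15.86 → $347.24; payment $69.45; balance $277.79
Installment 7: opening $277.79; interest $15.86 → $293.65; payment $62.00; balance $231.65
Installment 8: opening $231.65; interest $15.86 → $247.51; payment $62.00; balance $185.51
Installment 9: opening $185.51; interest $15.86 → $201.37; payment $62.00; balance $139.37
Installment 10: opening $139.37; interest $15.86 → $155.23; payment $62.00; balance $93.23
Installment 11: opening $93.23; interest $15.86 → $109.09; payment $62.00; balance $47.09
Installment 12: opening $47.09; interest $15.86 → $62.95; payment $62.00; balance $0.95
Installment 13: opening $0.95; interest $15.86 → $16.81; payment $16.81; balance $0.00
Total paid: $1,087.30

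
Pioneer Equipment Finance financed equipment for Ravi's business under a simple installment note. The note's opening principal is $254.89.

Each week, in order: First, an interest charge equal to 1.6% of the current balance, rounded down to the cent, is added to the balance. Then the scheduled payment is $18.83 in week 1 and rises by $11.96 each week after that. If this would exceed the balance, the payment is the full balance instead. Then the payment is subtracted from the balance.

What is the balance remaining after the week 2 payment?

$213.18

# | Opening | Interest | Payment | End bal
1 | $254.89 | $4.07 | $18.83 | $240.13
2 | $240.13 | $3.84 | $30.79 | $213.18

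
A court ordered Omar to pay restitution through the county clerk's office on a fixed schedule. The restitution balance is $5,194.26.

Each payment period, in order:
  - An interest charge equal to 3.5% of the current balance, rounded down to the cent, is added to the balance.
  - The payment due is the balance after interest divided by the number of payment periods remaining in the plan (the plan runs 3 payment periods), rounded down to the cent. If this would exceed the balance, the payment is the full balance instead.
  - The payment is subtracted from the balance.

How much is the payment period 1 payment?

$1,792.01

Payment period 1: opening $5,194.26; interest $181.79 → $5,376.05; payment $1,792.01; balance $3,584.04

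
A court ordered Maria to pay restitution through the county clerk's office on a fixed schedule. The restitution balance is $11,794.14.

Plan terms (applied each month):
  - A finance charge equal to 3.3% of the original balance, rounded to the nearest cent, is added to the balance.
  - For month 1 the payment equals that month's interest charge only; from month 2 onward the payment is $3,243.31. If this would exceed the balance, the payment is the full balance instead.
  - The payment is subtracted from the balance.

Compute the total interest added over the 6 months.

# | Opening | Interest | Payment | End bal
1 | $11,794.14 | $389.21 | $389.21 | $11,794.14
2 | $11,794.14 | $389.21 | $3,243.31 | $8,940.04
3 | $8,940.04 | $389.21 | $3,243.31 | $6,085.94
4 | $6,085.94 | $389.21 | $3,243.31 | $3,231.84
5 | $3,231.84 | $389.21 | $3,243.31 | $377.74
6 | $377.74 | $389.21 | $766.95 | $0.00
Total interest: $389.21 + $389.21 + $389.21 + $389.21 + $389.21 + $389.21 = $2,335.26

$2,335.26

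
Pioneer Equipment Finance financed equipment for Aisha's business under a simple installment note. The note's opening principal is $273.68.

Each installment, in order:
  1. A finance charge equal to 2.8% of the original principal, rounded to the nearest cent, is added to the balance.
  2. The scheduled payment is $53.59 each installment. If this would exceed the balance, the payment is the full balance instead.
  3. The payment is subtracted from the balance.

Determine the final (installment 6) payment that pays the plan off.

# | Opening | Interest | Payment | End bal
1 | $273.68 | $7.66 | $53.59 | $227.75
2 | $227.75 | $7.66 | $53.59 | $181.82
3 | $181.82 | $7.66 | $53.59 | $135.89
4 | $135.89 | $7.66 | $53.59 | $89.96
5 | $89.96 | $7.66 | $53.59 | $44.03
6 | $44.03 | $7.66 | $51.69 | $0.00

$51.69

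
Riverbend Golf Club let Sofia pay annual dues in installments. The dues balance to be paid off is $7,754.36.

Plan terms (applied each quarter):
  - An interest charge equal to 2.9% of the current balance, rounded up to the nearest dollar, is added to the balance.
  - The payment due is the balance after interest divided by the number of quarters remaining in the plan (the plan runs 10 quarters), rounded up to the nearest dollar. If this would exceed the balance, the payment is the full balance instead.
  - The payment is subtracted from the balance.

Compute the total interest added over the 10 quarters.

Quarter 1: opening $7,754.36; interest $225.00 → $7,979.36; payment $798.00; balance $7,181.36
Quarter 2: opening $7,181.36; interest $209.00 → $7,390.36; payment $822.00; balance $6,568.36
Quarter 3: opening $6,568.36; interest $191.00 → $6,759.36; payment $845.00; balance $5,914.36
Quarter 4: opening $5,914.36; interest $172.00 → $6,086.36; payment $870.00; balance $5,216.36
Quarter 5: opening $5,216.36; interest $152.00 → $5,368.36; payment $895.00; balance $4,473.36
Quarter 6: opening $4,473.36; interest $130.00 → $4,603.36; payment $921.00; balance $3,682.36
Quarter 7: opening $3,682.36; interest $107.00 → $3,789.36; payment $948.00; balance $2,841.36
Quarter 8: opening $2,841.36; interest $83.00 → $2,924.36; payment $975.00; balance $1,949.36
Quarter 9: opening $1,949.36; interest $57.00 → $2,006.36; payment $1,004.00; balance $1,002.36
Quarter 10: opening $1,002.36; interest $30.00 → $1,032.36; payment $1,032.36; balance $0.00
Total interest: $225.00 + $209.00 + $191.00 + $172.00 + $152.00 + $130.00 + $107.00 + $83.00 + $57.00 + $30.00 = $1,356.00

$1,356.00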